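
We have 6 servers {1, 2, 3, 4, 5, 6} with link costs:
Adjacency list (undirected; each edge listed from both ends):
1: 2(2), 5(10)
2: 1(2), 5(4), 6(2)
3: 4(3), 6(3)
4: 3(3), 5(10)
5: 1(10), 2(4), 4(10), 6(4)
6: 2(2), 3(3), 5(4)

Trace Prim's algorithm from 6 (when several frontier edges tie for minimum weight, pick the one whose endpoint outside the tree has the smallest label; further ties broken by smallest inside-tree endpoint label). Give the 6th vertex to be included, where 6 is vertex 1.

Grow the tree from 6 using Prim:
Step 1: cheapest edge leaving the tree is 2-6 (2); add 2.
Step 2: cheapest edge leaving the tree is 1-2 (2); add 1.
Step 3: cheapest edge leaving the tree is 3-6 (3); add 3.
Step 4: cheapest edge leaving the tree is 3-4 (3); add 4.
Step 5: cheapest edge leaving the tree is 2-5 (4); add 5.
Vertex order: 6, 2, 1, 3, 4, 5. The 6th vertex is 5.

5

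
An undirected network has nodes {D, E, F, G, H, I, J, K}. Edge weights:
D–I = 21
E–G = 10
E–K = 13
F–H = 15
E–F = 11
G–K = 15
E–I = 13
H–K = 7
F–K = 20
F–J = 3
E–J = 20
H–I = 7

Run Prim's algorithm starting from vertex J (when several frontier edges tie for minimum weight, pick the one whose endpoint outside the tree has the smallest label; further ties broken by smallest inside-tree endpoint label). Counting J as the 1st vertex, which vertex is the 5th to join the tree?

Prim, starting at J.
Step 1: cheapest edge leaving the tree is F–J (3); add F.
Step 2: cheapest edge leaving the tree is E–F (11); add E.
Step 3: cheapest edge leaving the tree is E–G (10); add G.
Step 4: cheapest edge leaving the tree is E–I (13); add I.
Step 5: cheapest edge leaving the tree is H–I (7); add H.
Step 6: cheapest edge leaving the tree is H–K (7); add K.
Step 7: cheapest edge leaving the tree is D–I (21); add D.
Vertex order: J, F, E, G, I, H, K, D. The 5th vertex is I.

I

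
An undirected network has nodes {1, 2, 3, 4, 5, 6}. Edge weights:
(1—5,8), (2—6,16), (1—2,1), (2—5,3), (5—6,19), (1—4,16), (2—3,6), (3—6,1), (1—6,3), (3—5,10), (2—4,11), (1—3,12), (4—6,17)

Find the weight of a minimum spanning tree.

19

Grow the tree from 4 using Prim:
Step 1: cheapest edge leaving the tree is 2—4 (11); add 2.
Step 2: cheapest edge leaving the tree is 1—2 (1); add 1.
Step 3: cheapest edge leaving the tree is 2—5 (3); add 5.
Step 4: cheapest edge leaving the tree is 1—6 (3); add 6.
Step 5: cheapest edge leaving the tree is 3—6 (1); add 3.
MST edges: 2—4, 1—2, 2—5, 1—6, 3—6; total weight 11+1+3+3+1 = 19.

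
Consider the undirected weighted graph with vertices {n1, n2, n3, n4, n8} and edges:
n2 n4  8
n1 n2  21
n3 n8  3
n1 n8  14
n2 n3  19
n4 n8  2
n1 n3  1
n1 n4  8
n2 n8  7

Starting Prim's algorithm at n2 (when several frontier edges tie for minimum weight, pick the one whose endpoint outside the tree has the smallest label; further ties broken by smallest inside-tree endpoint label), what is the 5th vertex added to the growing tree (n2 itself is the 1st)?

n1

Prim, starting at n2.
Step 1: cheapest edge leaving the tree is n2 n8 (7); add n8.
Step 2: cheapest edge leaving the tree is n4 n8 (2); add n4.
Step 3: cheapest edge leaving the tree is n3 n8 (3); add n3.
Step 4: cheapest edge leaving the tree is n1 n3 (1); add n1.
Vertex order: n2, n8, n4, n3, n1. The 5th vertex is n1.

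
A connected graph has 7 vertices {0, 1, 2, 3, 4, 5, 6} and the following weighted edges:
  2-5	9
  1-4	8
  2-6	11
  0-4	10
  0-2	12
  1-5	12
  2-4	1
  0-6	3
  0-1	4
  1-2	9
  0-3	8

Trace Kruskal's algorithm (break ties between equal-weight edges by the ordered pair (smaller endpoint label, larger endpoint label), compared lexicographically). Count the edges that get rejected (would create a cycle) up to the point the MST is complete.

Kruskal's algorithm — process edges by increasing weight (ties by edge label):
2-4 (1): add. Components now {0} {1} {2,4} {3} {5} {6}
0-6 (3): add. Components now {0,6} {1} {2,4} {3} {5}
0-1 (4): add. Components now {0,1,6} {2,4} {3} {5}
0-3 (8): add. Components now {0,1,3,6} {2,4} {5}
1-4 (8): add. Components now {0,1,2,3,4,6} {5}
1-2 (9): skip — 1 and 2 already connected.
2-5 (9): add. Components now {0,1,2,3,4,5,6}
Edges rejected before the tree was complete: 1.

1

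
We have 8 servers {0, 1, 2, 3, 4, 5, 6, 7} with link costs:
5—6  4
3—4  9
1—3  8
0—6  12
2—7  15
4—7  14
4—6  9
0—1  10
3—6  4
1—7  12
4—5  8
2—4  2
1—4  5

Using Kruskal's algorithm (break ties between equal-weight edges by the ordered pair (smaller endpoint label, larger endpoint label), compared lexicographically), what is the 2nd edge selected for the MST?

3-6

Kruskal: consider edges lightest-first.
2—4 (2): add — endpoints in different components.
3—6 (4): add — endpoints in different components.
5—6 (4): add — endpoints in different components.
1—4 (5): add — endpoints in different components.
1—3 (8): add — endpoints in different components.
4—5 (8): skip — 4 and 5 already connected.
3—4 (9): skip — 3 and 4 already connected.
4—6 (9): skip — 4 and 6 already connected.
0—1 (10): add — endpoints in different components.
0—6 (12): skip — 0 and 6 already connected.
1—7 (12): add — endpoints in different components.
The 2nd edge added is 3—6.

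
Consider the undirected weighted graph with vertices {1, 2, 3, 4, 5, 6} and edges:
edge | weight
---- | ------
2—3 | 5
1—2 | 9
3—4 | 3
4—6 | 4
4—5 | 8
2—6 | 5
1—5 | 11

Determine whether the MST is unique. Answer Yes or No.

No

Kruskal: consider edges lightest-first.
3—4 (3): add. Components now {1} {2} {3,4} {5} {6}
4—6 (4): add. Components now {1} {2} {3,4,6} {5}
2—3 (5): add. Components now {1} {2,3,4,6} {5}
2—6 (5): skip — 2 and 6 already connected.
4—5 (8): add. Components now {1} {2,3,4,5,6}
1—2 (9): add. Components now {1,2,3,4,5,6}
Non-tree edge 2—6 has weight 5, equal to the heaviest edge on its tree cycle — swapping gives another MST of the same weight. Not unique.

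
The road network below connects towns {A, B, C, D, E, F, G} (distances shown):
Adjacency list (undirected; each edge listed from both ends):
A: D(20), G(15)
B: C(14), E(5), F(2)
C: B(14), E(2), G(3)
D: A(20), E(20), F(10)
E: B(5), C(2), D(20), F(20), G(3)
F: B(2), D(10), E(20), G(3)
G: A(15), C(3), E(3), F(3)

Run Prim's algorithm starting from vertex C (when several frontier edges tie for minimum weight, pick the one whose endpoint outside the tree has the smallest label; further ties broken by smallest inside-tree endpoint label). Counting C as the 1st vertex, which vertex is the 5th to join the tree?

B

Prim's algorithm from C:
Step 1: cheapest edge leaving the tree is C-E (2); add E.
Step 2: cheapest edge leaving the tree is C-G (3); add G.
Step 3: cheapest edge leaving the tree is F-G (3); add F.
Step 4: cheapest edge leaving the tree is B-F (2); add B.
Step 5: cheapest edge leaving the tree is D-F (10); add D.
Step 6: cheapest edge leaving the tree is A-G (15); add A.
Vertex order: C, E, G, F, B, D, A. The 5th vertex is B.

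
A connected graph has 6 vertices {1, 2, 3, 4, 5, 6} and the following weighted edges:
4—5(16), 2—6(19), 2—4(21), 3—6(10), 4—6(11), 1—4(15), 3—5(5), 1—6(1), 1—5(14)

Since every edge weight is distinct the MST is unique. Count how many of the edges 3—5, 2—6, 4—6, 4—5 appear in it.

3

Kruskal: consider edges lightest-first.
1—6 (1): add — endpoints in different components.
3—5 (5): add — endpoints in different components.
3—6 (10): add — endpoints in different components.
4—6 (11): add — endpoints in different components.
1—5 (14): skip — 1 and 5 already connected.
1—4 (15): skip — 1 and 4 already connected.
4—5 (16): skip — 4 and 5 already connected.
2—6 (19): add — endpoints in different components.
MST edge set: {1—6, 3—5, 3—6, 4—6, 2—6}.
Of the listed edges, {3—5, 2—6, 4—6} are in the MST → 3.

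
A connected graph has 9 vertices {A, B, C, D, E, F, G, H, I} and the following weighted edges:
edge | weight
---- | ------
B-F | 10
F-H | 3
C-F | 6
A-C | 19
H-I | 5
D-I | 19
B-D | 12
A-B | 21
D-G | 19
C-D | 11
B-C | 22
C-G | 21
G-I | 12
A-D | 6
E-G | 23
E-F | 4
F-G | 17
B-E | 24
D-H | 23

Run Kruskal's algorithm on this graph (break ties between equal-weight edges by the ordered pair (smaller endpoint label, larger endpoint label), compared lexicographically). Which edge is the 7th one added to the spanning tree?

Kruskal: consider edges lightest-first.
F-H (3): add — endpoints in different components.
E-F (4): add — endpoints in different components.
H-I (5): add — endpoints in different components.
A-D (6): add — endpoints in different components.
C-F (6): add — endpoints in different components.
B-F (10): add — endpoints in different components.
C-D (11): add — endpoints in different components.
B-D (12): skip — B and D already connected.
G-I (12): add — endpoints in different components.
The 7th edge added is C-D.

C-D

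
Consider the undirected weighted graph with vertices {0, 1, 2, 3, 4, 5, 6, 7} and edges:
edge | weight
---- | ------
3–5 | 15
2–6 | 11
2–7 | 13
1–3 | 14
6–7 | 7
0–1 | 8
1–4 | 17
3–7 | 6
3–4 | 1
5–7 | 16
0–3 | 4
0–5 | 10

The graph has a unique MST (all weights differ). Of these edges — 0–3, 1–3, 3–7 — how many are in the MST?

Kruskal's algorithm — process edges by increasing weight (ties by edge label):
3–4 (1): add — endpoints in different components.
0–3 (4): add — endpoints in different components.
3–7 (6): add — endpoints in different components.
6–7 (7): add — endpoints in different components.
0–1 (8): add — endpoints in different components.
0–5 (10): add — endpoints in different components.
2–6 (11): add — endpoints in different components.
MST edge set: {3–4, 0–3, 3–7, 6–7, 0–1, 0–5, 2–6}.
Of the listed edges, {0–3, 3–7} are in the MST → 2.

2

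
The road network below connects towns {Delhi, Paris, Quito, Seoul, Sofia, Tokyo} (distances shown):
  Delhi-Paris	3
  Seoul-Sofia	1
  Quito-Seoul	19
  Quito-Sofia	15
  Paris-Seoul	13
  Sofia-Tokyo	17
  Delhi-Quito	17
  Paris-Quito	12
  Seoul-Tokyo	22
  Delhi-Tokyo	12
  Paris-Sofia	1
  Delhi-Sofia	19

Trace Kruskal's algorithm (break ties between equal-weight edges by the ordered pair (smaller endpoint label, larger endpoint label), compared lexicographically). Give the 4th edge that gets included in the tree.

Delhi-Tokyo

Sort edges by weight, then run Kruskal:
Paris-Sofia (1): add — endpoints in different components.
Seoul-Sofia (1): add — endpoints in different components.
Delhi-Paris (3): add — endpoints in different components.
Delhi-Tokyo (12): add — endpoints in different components.
Paris-Quito (12): add — endpoints in different components.
The 4th edge added is Delhi-Tokyo.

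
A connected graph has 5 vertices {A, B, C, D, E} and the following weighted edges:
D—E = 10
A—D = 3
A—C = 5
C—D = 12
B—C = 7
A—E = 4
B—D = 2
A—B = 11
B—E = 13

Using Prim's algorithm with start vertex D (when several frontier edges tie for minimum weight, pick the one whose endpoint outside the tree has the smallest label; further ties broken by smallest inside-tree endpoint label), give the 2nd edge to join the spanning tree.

A-D

Grow the tree from D using Prim:
Step 1: cheapest edge leaving the tree is B—D (2); add B.
Step 2: cheapest edge leaving the tree is A—D (3); add A.
Step 3: cheapest edge leaving the tree is A—E (4); add E.
Step 4: cheapest edge leaving the tree is A—C (5); add C.
The 2nd edge added is A—D.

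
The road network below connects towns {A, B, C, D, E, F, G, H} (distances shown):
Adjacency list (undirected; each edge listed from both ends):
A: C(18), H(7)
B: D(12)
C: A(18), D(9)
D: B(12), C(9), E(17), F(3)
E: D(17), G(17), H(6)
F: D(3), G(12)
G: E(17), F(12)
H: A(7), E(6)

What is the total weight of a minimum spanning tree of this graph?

Prim's algorithm from G:
Step 1: frontier [F G 12, E G 17] → take F G (12); add F.
Step 2: frontier [D F 3, E G 17] → take D F (3); add D.
Step 3: frontier [C D 9, B D 12, D E 17, E G 17] → take C D (9); add C.
Step 4: frontier [A C 18, B D 12, D E 17, E G 17] → take B D (12); add B.
Step 5: frontier [A C 18, D E 17, E G 17] → take D E (17); add E.
Step 6: frontier [A C 18, E H 6] → take E H (6); add H.
Step 7: frontier [A C 18, A H 7] → take A H (7); add A.
MST edges: F G, D F, C D, B D, D E, E H, A H; total weight 12+3+9+12+17+6+7 = 66.

66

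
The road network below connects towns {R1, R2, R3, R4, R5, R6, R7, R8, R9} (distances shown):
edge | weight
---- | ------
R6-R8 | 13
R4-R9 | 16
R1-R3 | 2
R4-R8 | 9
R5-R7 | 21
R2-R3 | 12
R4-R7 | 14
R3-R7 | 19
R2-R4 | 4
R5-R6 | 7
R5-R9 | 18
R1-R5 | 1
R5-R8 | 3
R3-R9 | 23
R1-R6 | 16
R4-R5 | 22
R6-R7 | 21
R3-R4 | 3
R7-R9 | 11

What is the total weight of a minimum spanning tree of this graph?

Prim's algorithm from R1:
Step 1: cheapest edge leaving the tree is R1-R5 (1); add R5.
Step 2: cheapest edge leaving the tree is R1-R3 (2); add R3.
Step 3: cheapest edge leaving the tree is R3-R4 (3); add R4.
Step 4: cheapest edge leaving the tree is R5-R8 (3); add R8.
Step 5: cheapest edge leaving the tree is R2-R4 (4); add R2.
Step 6: cheapest edge leaving the tree is R5-R6 (7); add R6.
Step 7: cheapest edge leaving the tree is R4-R7 (14); add R7.
Step 8: cheapest edge leaving the tree is R7-R9 (11); add R9.
MST edges: R1-R5, R1-R3, R3-R4, R5-R8, R2-R4, R5-R6, R4-R7, R7-R9; total weight 1+2+3+3+4+7+14+11 = 45.

45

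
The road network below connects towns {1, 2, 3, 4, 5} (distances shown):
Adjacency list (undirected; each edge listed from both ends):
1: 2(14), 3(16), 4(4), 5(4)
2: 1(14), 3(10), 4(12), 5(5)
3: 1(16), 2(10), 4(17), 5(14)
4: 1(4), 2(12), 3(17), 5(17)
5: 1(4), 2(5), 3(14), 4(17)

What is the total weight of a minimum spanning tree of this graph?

23

Sort edges by weight, then run Kruskal:
1—4 (4): add — endpoints in different components.
1—5 (4): add — endpoints in different components.
2—5 (5): add — endpoints in different components.
2—3 (10): add — endpoints in different components.
MST edges: 1—4, 1—5, 2—5, 2—3; total weight 4+4+5+10 = 23.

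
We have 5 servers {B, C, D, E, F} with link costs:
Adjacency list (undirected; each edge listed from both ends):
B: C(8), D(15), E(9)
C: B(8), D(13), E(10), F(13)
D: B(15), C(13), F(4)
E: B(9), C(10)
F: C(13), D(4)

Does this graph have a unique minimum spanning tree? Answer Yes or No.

Kruskal's algorithm — process edges by increasing weight (ties by edge label):
D–F (4): add — endpoints in different components.
B–C (8): add — endpoints in different components.
B–E (9): add — endpoints in different components.
C–E (10): skip — C and E already connected.
C–D (13): add — endpoints in different components.
Non-tree edge C–F has weight 13, equal to the heaviest edge on its tree cycle — swapping gives another MST of the same weight. Not unique.

No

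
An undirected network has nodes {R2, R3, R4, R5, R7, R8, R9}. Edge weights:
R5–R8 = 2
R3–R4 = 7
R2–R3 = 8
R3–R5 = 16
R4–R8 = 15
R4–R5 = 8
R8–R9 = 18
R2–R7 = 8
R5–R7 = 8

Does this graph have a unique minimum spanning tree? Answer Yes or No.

No

Kruskal's algorithm — process edges by increasing weight (ties by edge label):
R5–R8 (2): add. Components now {R2} {R9} {R3} {R4} {R5,R8} {R7}
R3–R4 (7): add. Components now {R2} {R9} {R3,R4} {R5,R8} {R7}
R2–R3 (8): add. Components now {R2,R3,R4} {R9} {R5,R8} {R7}
R2–R7 (8): add. Components now {R2,R3,R4,R7} {R9} {R5,R8}
R4–R5 (8): add. Components now {R2,R3,R4,R5,R7,R8} {R9}
R5–R7 (8): skip — R7 and R5 already connected.
R4–R8 (15): skip — R4 and R8 already connected.
R3–R5 (16): skip — R3 and R5 already connected.
R8–R9 (18): add. Components now {R2,R3,R4,R5,R7,R8,R9}
Non-tree edge R5–R7 has weight 8, equal to the heaviest edge on its tree cycle — swapping gives another MST of the same weight. Not unique.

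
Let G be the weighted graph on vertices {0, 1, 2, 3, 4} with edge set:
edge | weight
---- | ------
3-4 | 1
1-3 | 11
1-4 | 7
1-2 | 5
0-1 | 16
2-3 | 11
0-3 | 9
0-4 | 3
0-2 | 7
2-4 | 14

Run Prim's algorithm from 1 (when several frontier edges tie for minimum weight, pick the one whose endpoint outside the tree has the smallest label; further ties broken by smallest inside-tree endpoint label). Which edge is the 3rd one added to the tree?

0-4

Grow the tree from 1 using Prim:
Step 1: cheapest edge leaving the tree is 1-2 (5); add 2.
Step 2: cheapest edge leaving the tree is 0-2 (7); add 0.
Step 3: cheapest edge leaving the tree is 0-4 (3); add 4.
Step 4: cheapest edge leaving the tree is 3-4 (1); add 3.
The 3rd edge added is 0-4.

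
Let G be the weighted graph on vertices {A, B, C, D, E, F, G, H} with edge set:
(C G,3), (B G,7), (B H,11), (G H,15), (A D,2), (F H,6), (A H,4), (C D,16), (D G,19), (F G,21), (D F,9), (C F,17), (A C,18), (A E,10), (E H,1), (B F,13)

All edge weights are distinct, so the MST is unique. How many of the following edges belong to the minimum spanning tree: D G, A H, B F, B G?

Kruskal's algorithm — process edges by increasing weight (ties by edge label):
E H (1): add — endpoints in different components.
A D (2): add — endpoints in different components.
C G (3): add — endpoints in different components.
A H (4): add — endpoints in different components.
F H (6): add — endpoints in different components.
B G (7): add — endpoints in different components.
D F (9): skip — D and F already connected.
A E (10): skip — A and E already connected.
B H (11): add — endpoints in different components.
MST edge set: {E H, A D, C G, A H, F H, B G, B H}.
Of the listed edges, {A H, B G} are in the MST → 2.

2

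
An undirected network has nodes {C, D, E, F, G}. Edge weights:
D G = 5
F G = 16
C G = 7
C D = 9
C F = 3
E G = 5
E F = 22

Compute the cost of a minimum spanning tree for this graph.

Kruskal: consider edges lightest-first.
C F (3): add — endpoints in different components.
D G (5): add — endpoints in different components.
E G (5): add — endpoints in different components.
C G (7): add — endpoints in different components.
MST edges: C F, D G, E G, C G; total weight 3+5+5+7 = 20.

20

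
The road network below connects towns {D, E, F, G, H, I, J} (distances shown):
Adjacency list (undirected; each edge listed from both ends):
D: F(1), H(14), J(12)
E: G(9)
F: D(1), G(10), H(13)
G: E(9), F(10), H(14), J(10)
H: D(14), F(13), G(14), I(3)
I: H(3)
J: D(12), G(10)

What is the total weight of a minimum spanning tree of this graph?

Sort edges by weight, then run Kruskal:
D-F (1): add — endpoints in different components.
H-I (3): add — endpoints in different components.
E-G (9): add — endpoints in different components.
F-G (10): add — endpoints in different components.
G-J (10): add — endpoints in different components.
D-J (12): skip — D and J already connected.
F-H (13): add — endpoints in different components.
MST edges: D-F, H-I, E-G, F-G, G-J, F-H; total weight 1+3+9+10+10+13 = 46.

46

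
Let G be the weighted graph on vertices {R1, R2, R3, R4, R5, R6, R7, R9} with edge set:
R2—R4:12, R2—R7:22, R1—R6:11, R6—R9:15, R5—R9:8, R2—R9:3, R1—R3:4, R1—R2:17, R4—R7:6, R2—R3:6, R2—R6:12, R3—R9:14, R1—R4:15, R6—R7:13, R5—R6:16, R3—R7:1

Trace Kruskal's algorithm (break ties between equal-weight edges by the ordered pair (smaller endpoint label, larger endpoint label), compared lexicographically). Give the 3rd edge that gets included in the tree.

R1-R3

Kruskal's algorithm — process edges by increasing weight (ties by edge label):
R3—R7 (1): add — endpoints in different components.
R2—R9 (3): add — endpoints in different components.
R1—R3 (4): add — endpoints in different components.
R2—R3 (6): add — endpoints in different components.
R4—R7 (6): add — endpoints in different components.
R5—R9 (8): add — endpoints in different components.
R1—R6 (11): add — endpoints in different components.
The 3rd edge added is R1—R3.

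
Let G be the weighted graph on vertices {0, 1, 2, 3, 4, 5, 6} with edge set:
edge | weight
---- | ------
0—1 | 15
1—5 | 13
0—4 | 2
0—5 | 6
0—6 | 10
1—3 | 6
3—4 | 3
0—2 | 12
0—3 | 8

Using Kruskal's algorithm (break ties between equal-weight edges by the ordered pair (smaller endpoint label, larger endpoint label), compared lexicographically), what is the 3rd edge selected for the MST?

Sort edges by weight, then run Kruskal:
0—4 (2): add — endpoints in different components.
3—4 (3): add — endpoints in different components.
0—5 (6): add — endpoints in different components.
1—3 (6): add — endpoints in different components.
0—3 (8): skip — 0 and 3 already connected.
0—6 (10): add — endpoints in different components.
0—2 (12): add — endpoints in different components.
The 3rd edge added is 0—5.

0-5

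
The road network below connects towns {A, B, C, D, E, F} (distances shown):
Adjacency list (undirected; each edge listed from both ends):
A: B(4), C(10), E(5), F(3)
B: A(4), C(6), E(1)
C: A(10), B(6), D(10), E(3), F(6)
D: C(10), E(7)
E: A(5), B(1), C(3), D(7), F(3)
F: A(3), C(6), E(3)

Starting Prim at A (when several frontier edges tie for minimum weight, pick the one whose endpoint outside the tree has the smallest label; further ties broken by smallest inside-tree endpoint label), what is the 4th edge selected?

C-E

Prim, starting at A.
Step 1: cheapest edge leaving the tree is A-F (3); add F.
Step 2: cheapest edge leaving the tree is E-F (3); add E.
Step 3: cheapest edge leaving the tree is B-E (1); add B.
Step 4: cheapest edge leaving the tree is C-E (3); add C.
Step 5: cheapest edge leaving the tree is D-E (7); add D.
The 4th edge added is C-E.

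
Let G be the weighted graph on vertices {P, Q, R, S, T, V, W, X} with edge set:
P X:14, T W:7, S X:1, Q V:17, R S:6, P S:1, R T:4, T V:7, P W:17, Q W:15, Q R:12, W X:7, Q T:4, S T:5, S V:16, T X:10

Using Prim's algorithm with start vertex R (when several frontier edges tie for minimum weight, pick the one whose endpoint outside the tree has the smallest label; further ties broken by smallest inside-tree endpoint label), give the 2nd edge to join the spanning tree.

Grow the tree from R using Prim:
Step 1: cheapest edge leaving the tree is R T (4); add T.
Step 2: cheapest edge leaving the tree is Q T (4); add Q.
Step 3: cheapest edge leaving the tree is S T (5); add S.
Step 4: cheapest edge leaving the tree is P S (1); add P.
Step 5: cheapest edge leaving the tree is S X (1); add X.
Step 6: cheapest edge leaving the tree is T V (7); add V.
Step 7: cheapest edge leaving the tree is T W (7); add W.
The 2nd edge added is Q T.

Q-T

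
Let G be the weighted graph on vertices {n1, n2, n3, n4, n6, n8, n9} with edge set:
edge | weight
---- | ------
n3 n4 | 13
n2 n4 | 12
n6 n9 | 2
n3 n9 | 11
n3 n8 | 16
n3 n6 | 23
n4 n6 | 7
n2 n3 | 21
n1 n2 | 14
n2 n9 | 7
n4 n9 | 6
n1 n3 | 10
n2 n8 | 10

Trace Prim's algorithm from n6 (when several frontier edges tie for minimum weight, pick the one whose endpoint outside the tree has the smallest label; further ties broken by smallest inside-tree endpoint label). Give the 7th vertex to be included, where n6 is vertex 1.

Grow the tree from n6 using Prim:
Step 1: frontier [n6 n9 2, n4 n6 7, n3 n6 23] → take n6 n9 (2); add n9.
Step 2: frontier [n4 n6 7, n3 n6 23, n4 n9 6, n2 n9 7, n3 n9 11] → take n4 n9 (6); add n4.
Step 3: frontier [n2 n4 12, n3 n4 13, n3 n6 23, n2 n9 7, n3 n9 11] → take n2 n9 (7); add n2.
Step 4: frontier [n2 n8 10, n1 n2 14, n2 n3 21, n3 n4 13, n3 n6 23, n3 n9 11] → take n2 n8 (10); add n8.
Step 5: frontier [n1 n2 14, n2 n3 21, n3 n4 13, n3 n6 23, n3 n8 16, n3 n9 11] → take n3 n9 (11); add n3.
Step 6: frontier [n1 n2 14, n1 n3 10] → take n1 n3 (10); add n1.
Vertex order: n6, n9, n4, n2, n8, n3, n1. The 7th vertex is n1.

n1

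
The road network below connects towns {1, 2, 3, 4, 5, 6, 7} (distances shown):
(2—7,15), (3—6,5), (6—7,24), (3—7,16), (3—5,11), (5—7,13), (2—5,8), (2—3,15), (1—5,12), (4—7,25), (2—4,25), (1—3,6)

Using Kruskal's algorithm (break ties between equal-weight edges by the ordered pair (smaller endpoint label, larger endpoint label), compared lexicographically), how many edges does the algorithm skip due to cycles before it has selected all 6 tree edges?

5

Sort edges by weight, then run Kruskal:
3—6 (5): add — endpoints in different components.
1—3 (6): add — endpoints in different components.
2—5 (8): add — endpoints in different components.
3—5 (11): add — endpoints in different components.
1—5 (12): skip — 1 and 5 already connected.
5—7 (13): add — endpoints in different components.
2—3 (15): skip — 2 and 3 already connected.
2—7 (15): skip — 2 and 7 already connected.
3—7 (16): skip — 3 and 7 already connected.
6—7 (24): skip — 6 and 7 already connected.
2—4 (25): add — endpoints in different components.
Edges rejected before the tree was complete: 5.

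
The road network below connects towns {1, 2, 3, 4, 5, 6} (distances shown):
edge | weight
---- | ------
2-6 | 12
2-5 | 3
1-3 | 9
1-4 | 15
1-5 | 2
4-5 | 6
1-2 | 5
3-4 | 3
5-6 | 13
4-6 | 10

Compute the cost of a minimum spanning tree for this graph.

24

Prim, starting at 1.
Step 1: frontier [1-5 2, 1-2 5, 1-3 9, 1-4 15] → take 1-5 (2); add 5.
Step 2: frontier [1-2 5, 1-3 9, 1-4 15, 2-5 3, 4-5 6, 5-6 13] → take 2-5 (3); add 2.
Step 3: frontier [1-3 9, 1-4 15, 2-6 12, 4-5 6, 5-6 13] → take 4-5 (6); add 4.
Step 4: frontier [1-3 9, 2-6 12, 3-4 3, 4-6 10, 5-6 13] → take 3-4 (3); add 3.
Step 5: frontier [2-6 12, 4-6 10, 5-6 13] → take 4-6 (10); add 6.
MST edges: 1-5, 2-5, 4-5, 3-4, 4-6; total weight 2+3+6+3+10 = 24.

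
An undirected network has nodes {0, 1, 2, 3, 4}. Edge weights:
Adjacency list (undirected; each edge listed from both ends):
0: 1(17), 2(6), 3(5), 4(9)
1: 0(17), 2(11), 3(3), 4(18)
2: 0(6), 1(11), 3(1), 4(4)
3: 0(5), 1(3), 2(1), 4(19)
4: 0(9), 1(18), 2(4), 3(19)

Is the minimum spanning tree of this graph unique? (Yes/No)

Yes

Sort edges by weight, then run Kruskal:
2 3 (1): add — endpoints in different components.
1 3 (3): add — endpoints in different components.
2 4 (4): add — endpoints in different components.
0 3 (5): add — endpoints in different components.
Every non-tree edge has weight strictly greater than the heaviest edge on the tree path between its endpoints, so the MST is unique.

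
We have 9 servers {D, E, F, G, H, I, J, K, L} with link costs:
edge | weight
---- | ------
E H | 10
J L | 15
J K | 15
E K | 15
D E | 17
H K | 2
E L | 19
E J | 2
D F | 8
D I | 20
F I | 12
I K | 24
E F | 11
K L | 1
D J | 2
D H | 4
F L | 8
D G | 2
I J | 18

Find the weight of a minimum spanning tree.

33

Prim's algorithm from E:
Step 1: cheapest edge leaving the tree is E J (2); add J.
Step 2: cheapest edge leaving the tree is D J (2); add D.
Step 3: cheapest edge leaving the tree is D G (2); add G.
Step 4: cheapest edge leaving the tree is D H (4); add H.
Step 5: cheapest edge leaving the tree is H K (2); add K.
Step 6: cheapest edge leaving the tree is K L (1); add L.
Step 7: cheapest edge leaving the tree is D F (8); add F.
Step 8: cheapest edge leaving the tree is F I (12); add I.
MST edges: E J, D J, D G, D H, H K, K L, D F, F I; total weight 2+2+2+4+2+1+8+12 = 33.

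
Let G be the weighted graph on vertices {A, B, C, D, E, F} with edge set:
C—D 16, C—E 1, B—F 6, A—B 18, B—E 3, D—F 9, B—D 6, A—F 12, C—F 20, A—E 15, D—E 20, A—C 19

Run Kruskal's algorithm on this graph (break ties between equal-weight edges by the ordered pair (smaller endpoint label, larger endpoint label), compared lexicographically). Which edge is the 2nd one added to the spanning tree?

Kruskal: consider edges lightest-first.
C—E (1): add. Components now {A} {B} {C,E} {D} {F}
B—E (3): add. Components now {A} {B,C,E} {D} {F}
B—D (6): add. Components now {A} {B,C,D,E} {F}
B—F (6): add. Components now {A} {B,C,D,E,F}
D—F (9): skip — D and F already connected.
A—F (12): add. Components now {A,B,C,D,E,F}
The 2nd edge added is B—E.

B-E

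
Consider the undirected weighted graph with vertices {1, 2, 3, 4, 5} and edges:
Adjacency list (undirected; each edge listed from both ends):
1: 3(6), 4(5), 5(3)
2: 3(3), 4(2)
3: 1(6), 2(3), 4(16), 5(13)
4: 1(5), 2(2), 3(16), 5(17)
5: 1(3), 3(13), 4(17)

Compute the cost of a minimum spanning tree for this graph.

Kruskal's algorithm — process edges by increasing weight (ties by edge label):
2-4 (2): add — endpoints in different components.
1-5 (3): add — endpoints in different components.
2-3 (3): add — endpoints in different components.
1-4 (5): add — endpoints in different components.
MST edges: 2-4, 1-5, 2-3, 1-4; total weight 2+3+3+5 = 13.

13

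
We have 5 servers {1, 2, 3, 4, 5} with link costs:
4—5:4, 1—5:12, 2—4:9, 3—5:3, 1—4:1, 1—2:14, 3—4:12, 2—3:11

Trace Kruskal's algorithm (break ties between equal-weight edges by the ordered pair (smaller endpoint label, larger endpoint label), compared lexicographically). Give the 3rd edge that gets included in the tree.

Kruskal: consider edges lightest-first.
1—4 (1): add — endpoints in different components.
3—5 (3): add — endpoints in different components.
4—5 (4): add — endpoints in different components.
2—4 (9): add — endpoints in different components.
The 3rd edge added is 4—5.

4-5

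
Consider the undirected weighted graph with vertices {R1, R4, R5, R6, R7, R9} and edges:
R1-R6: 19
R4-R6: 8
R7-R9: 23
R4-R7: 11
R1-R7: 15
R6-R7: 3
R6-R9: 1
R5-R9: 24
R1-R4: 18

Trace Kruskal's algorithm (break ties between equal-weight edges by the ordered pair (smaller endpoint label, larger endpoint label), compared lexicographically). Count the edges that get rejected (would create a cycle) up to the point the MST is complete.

4

Kruskal's algorithm — process edges by increasing weight (ties by edge label):
R6-R9 (1): add — endpoints in different components.
R6-R7 (3): add — endpoints in different components.
R4-R6 (8): add — endpoints in different components.
R4-R7 (11): skip — R4 and R7 already connected.
R1-R7 (15): add — endpoints in different components.
R1-R4 (18): skip — R4 and R1 already connected.
R1-R6 (19): skip — R6 and R1 already connected.
R7-R9 (23): skip — R9 and R7 already connected.
R5-R9 (24): add — endpoints in different components.
Edges rejected before the tree was complete: 4.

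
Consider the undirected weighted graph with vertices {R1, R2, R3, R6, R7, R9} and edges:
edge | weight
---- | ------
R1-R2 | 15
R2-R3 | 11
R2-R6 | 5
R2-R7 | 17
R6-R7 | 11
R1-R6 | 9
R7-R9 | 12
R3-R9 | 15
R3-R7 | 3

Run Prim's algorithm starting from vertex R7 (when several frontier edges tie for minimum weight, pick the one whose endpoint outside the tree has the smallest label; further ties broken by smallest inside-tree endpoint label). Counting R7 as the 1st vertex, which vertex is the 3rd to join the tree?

R2

Prim, starting at R7.
Step 1: cheapest edge leaving the tree is R3-R7 (3); add R3.
Step 2: cheapest edge leaving the tree is R2-R3 (11); add R2.
Step 3: cheapest edge leaving the tree is R2-R6 (5); add R6.
Step 4: cheapest edge leaving the tree is R1-R6 (9); add R1.
Step 5: cheapest edge leaving the tree is R7-R9 (12); add R9.
Vertex order: R7, R3, R2, R6, R1, R9. The 3rd vertex is R2.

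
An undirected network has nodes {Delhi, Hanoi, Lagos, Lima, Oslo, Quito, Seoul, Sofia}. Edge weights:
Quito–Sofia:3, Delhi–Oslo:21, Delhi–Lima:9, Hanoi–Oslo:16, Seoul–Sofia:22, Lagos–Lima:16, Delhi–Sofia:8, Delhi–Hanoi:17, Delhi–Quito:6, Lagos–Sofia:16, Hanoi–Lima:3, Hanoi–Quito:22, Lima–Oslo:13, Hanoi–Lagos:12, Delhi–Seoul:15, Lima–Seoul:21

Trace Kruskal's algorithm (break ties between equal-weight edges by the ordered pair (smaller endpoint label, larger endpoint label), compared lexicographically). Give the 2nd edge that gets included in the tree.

Sort edges by weight, then run Kruskal:
Hanoi–Lima (3): add — endpoints in different components.
Quito–Sofia (3): add — endpoints in different components.
Delhi–Quito (6): add — endpoints in different components.
Delhi–Sofia (8): skip — Delhi and Sofia already connected.
Delhi–Lima (9): add — endpoints in different components.
Hanoi–Lagos (12): add — endpoints in different components.
Lima–Oslo (13): add — endpoints in different components.
Delhi–Seoul (15): add — endpoints in different components.
The 2nd edge added is Quito–Sofia.

Quito-Sofia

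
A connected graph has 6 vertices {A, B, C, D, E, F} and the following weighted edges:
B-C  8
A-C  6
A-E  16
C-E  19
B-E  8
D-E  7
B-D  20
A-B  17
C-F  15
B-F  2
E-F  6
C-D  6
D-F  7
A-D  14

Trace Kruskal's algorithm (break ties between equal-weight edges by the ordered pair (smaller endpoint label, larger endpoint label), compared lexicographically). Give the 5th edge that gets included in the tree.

D-E

Kruskal: consider edges lightest-first.
B-F (2): add — endpoints in different components.
A-C (6): add — endpoints in different components.
C-D (6): add — endpoints in different components.
E-F (6): add — endpoints in different components.
D-E (7): add — endpoints in different components.
The 5th edge added is D-E.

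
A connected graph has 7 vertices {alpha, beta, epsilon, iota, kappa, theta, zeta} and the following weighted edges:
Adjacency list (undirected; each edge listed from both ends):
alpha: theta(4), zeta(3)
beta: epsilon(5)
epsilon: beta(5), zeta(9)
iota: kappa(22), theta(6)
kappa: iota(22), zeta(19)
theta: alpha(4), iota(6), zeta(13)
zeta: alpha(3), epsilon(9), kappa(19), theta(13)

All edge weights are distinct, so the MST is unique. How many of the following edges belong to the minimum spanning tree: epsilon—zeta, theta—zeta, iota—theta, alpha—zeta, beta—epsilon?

Kruskal: consider edges lightest-first.
alpha—zeta (3): add — endpoints in different components.
alpha—theta (4): add — endpoints in different components.
beta—epsilon (5): add — endpoints in different components.
iota—theta (6): add — endpoints in different components.
epsilon—zeta (9): add — endpoints in different components.
theta—zeta (13): skip — zeta and theta already connected.
kappa—zeta (19): add — endpoints in different components.
MST edge set: {alpha—zeta, alpha—theta, beta—epsilon, iota—theta, epsilon—zeta, kappa—zeta}.
Of the listed edges, {epsilon—zeta, iota—theta, alpha—zeta, beta—epsilon} are in the MST → 4.

4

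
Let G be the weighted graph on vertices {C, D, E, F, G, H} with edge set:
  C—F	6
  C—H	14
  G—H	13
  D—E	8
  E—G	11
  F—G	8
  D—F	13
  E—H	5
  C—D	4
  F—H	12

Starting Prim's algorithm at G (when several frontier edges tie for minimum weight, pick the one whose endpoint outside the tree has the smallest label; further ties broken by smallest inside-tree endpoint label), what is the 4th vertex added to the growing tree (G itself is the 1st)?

Prim, starting at G.
Step 1: cheapest edge leaving the tree is F—G (8); add F.
Step 2: cheapest edge leaving the tree is C—F (6); add C.
Step 3: cheapest edge leaving the tree is C—D (4); add D.
Step 4: cheapest edge leaving the tree is D—E (8); add E.
Step 5: cheapest edge leaving the tree is E—H (5); add H.
Vertex order: G, F, C, D, E, H. The 4th vertex is D.

D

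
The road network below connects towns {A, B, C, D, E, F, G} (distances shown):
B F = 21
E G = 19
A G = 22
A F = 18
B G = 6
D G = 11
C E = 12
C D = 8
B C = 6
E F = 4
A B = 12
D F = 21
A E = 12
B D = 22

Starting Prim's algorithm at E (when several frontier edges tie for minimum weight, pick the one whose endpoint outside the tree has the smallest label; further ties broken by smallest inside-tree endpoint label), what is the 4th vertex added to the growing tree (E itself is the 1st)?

Grow the tree from E using Prim:
Step 1: cheapest edge leaving the tree is E F (4); add F.
Step 2: cheapest edge leaving the tree is A E (12); add A.
Step 3: cheapest edge leaving the tree is A B (12); add B.
Step 4: cheapest edge leaving the tree is B C (6); add C.
Step 5: cheapest edge leaving the tree is B G (6); add G.
Step 6: cheapest edge leaving the tree is C D (8); add D.
Vertex order: E, F, A, B, C, G, D. The 4th vertex is B.

B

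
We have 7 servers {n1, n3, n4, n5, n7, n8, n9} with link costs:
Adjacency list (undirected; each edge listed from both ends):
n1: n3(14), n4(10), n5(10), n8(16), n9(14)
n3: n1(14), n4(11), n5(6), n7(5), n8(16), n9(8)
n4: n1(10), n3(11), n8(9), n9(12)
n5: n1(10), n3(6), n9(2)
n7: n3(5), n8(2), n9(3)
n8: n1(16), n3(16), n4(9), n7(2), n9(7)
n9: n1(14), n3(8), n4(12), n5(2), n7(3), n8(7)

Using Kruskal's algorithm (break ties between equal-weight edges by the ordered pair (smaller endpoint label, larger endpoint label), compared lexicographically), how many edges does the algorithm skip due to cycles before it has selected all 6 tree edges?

Kruskal's algorithm — process edges by increasing weight (ties by edge label):
n5-n9 (2): add. Components now {n7} {n4} {n5,n9} {n3} {n1} {n8}
n7-n8 (2): add. Components now {n7,n8} {n4} {n5,n9} {n3} {n1}
n7-n9 (3): add. Components now {n5,n7,n8,n9} {n4} {n3} {n1}
n3-n7 (5): add. Components now {n3,n5,n7,n8,n9} {n4} {n1}
n3-n5 (6): skip — n3 and n5 already connected.
n8-n9 (7): skip — n9 and n8 already connected.
n3-n9 (8): skip — n9 and n3 already connected.
n4-n8 (9): add. Components now {n3,n4,n5,n7,n8,n9} {n1}
n1-n4 (10): add. Components now {n1,n3,n4,n5,n7,n8,n9}
Edges rejected before the tree was complete: 3.

3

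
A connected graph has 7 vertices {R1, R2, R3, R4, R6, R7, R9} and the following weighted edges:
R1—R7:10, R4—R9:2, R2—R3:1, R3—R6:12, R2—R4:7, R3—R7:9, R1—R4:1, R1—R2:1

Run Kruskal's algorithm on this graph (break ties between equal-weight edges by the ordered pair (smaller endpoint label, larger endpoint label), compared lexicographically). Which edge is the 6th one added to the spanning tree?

R3-R6

Kruskal: consider edges lightest-first.
R1—R2 (1): add. Components now {R4} {R6} {R1,R2} {R9} {R7} {R3}
R1—R4 (1): add. Components now {R1,R2,R4} {R6} {R9} {R7} {R3}
R2—R3 (1): add. Components now {R1,R2,R3,R4} {R6} {R9} {R7}
R4—R9 (2): add. Components now {R1,R2,R3,R4,R9} {R6} {R7}
R2—R4 (7): skip — R4 and R2 already connected.
R3—R7 (9): add. Components now {R1,R2,R3,R4,R7,R9} {R6}
R1—R7 (10): skip — R1 and R7 already connected.
R3—R6 (12): add. Components now {R1,R2,R3,R4,R6,R7,R9}
The 6th edge added is R3—R6.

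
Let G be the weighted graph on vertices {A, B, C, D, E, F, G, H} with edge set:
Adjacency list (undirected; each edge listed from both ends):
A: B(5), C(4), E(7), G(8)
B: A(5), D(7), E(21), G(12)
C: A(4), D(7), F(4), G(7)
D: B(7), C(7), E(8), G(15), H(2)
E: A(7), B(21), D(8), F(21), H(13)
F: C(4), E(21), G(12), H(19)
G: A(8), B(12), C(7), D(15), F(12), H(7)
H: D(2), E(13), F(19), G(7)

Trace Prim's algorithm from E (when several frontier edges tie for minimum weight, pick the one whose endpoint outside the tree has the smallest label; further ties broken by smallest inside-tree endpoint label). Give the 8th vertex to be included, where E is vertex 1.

G

Grow the tree from E using Prim:
Step 1: cheapest edge leaving the tree is A—E (7); add A.
Step 2: cheapest edge leaving the tree is A—C (4); add C.
Step 3: cheapest edge leaving the tree is C—F (4); add F.
Step 4: cheapest edge leaving the tree is A—B (5); add B.
Step 5: cheapest edge leaving the tree is B—D (7); add D.
Step 6: cheapest edge leaving the tree is D—H (2); add H.
Step 7: cheapest edge leaving the tree is C—G (7); add G.
Vertex order: E, A, C, F, B, D, H, G. The 8th vertex is G.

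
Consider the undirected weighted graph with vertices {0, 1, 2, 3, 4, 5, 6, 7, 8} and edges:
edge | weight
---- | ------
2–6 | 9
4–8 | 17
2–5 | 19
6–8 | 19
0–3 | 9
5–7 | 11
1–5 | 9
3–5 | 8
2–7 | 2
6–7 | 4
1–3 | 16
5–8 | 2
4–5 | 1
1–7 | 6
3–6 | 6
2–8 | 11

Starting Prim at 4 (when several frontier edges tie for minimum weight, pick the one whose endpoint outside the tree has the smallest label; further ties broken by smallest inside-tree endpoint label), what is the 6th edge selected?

Prim's algorithm from 4:
Step 1: cheapest edge leaving the tree is 4–5 (1); add 5.
Step 2: cheapest edge leaving the tree is 5–8 (2); add 8.
Step 3: cheapest edge leaving the tree is 3–5 (8); add 3.
Step 4: cheapest edge leaving the tree is 3–6 (6); add 6.
Step 5: cheapest edge leaving the tree is 6–7 (4); add 7.
Step 6: cheapest edge leaving the tree is 2–7 (2); add 2.
Step 7: cheapest edge leaving the tree is 1–7 (6); add 1.
Step 8: cheapest edge leaving the tree is 0–3 (9); add 0.
The 6th edge added is 2–7.

2-7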